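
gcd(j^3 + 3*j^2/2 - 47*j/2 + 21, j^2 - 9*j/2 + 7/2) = j^2 - 9*j/2 + 7/2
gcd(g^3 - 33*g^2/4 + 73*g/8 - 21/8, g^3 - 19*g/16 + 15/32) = g^2 - 5*g/4 + 3/8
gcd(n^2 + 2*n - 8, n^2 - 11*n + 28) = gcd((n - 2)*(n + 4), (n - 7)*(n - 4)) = 1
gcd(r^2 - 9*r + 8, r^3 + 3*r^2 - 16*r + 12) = r - 1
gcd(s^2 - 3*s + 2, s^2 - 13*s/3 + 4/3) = 1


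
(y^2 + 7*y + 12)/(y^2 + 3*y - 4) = (y + 3)/(y - 1)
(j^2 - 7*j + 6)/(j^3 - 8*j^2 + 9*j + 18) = (j - 1)/(j^2 - 2*j - 3)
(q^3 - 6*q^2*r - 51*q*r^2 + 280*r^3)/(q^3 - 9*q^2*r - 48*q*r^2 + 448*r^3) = (q - 5*r)/(q - 8*r)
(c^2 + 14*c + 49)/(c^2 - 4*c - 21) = (c^2 + 14*c + 49)/(c^2 - 4*c - 21)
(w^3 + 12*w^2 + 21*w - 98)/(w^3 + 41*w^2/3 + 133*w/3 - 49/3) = 3*(w - 2)/(3*w - 1)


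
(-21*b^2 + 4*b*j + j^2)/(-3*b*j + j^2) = (7*b + j)/j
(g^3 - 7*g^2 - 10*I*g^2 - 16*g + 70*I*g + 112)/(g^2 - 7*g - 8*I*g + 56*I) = g - 2*I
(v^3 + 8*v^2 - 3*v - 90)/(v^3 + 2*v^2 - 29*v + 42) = (v^2 + 11*v + 30)/(v^2 + 5*v - 14)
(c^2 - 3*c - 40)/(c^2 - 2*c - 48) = (c + 5)/(c + 6)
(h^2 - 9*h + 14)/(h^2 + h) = (h^2 - 9*h + 14)/(h*(h + 1))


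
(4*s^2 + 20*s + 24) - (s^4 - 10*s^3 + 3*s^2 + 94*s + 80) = -s^4 + 10*s^3 + s^2 - 74*s - 56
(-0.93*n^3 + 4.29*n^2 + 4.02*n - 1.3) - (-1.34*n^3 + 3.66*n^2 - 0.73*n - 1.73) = 0.41*n^3 + 0.63*n^2 + 4.75*n + 0.43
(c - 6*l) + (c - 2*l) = 2*c - 8*l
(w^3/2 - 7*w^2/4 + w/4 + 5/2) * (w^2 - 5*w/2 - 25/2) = w^5/2 - 3*w^4 - 13*w^3/8 + 95*w^2/4 - 75*w/8 - 125/4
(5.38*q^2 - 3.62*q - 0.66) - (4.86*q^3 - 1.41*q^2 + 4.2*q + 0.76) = -4.86*q^3 + 6.79*q^2 - 7.82*q - 1.42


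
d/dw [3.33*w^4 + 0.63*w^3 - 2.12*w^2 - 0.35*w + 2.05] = 13.32*w^3 + 1.89*w^2 - 4.24*w - 0.35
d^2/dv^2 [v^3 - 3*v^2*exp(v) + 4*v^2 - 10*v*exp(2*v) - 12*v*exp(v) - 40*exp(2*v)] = -3*v^2*exp(v) - 40*v*exp(2*v) - 24*v*exp(v) + 6*v - 200*exp(2*v) - 30*exp(v) + 8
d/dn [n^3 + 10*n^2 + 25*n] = 3*n^2 + 20*n + 25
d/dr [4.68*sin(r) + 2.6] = 4.68*cos(r)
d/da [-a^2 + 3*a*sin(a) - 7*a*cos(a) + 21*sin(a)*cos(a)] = 7*a*sin(a) + 3*a*cos(a) - 2*a + 3*sin(a) - 7*cos(a) + 21*cos(2*a)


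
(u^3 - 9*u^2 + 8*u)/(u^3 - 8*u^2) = (u - 1)/u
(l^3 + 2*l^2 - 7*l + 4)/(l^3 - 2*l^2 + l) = (l + 4)/l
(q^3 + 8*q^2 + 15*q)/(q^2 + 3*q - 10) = q*(q + 3)/(q - 2)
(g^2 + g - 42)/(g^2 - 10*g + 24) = (g + 7)/(g - 4)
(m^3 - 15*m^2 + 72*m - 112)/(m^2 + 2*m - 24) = (m^2 - 11*m + 28)/(m + 6)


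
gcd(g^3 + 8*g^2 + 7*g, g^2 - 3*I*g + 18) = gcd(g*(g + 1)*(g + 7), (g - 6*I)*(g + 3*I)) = 1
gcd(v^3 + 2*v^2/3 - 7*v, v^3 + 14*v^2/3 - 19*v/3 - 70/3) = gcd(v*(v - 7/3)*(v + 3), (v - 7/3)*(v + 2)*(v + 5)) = v - 7/3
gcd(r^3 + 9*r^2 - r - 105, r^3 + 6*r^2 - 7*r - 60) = r^2 + 2*r - 15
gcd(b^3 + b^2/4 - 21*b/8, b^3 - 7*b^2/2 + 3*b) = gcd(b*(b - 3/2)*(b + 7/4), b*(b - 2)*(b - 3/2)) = b^2 - 3*b/2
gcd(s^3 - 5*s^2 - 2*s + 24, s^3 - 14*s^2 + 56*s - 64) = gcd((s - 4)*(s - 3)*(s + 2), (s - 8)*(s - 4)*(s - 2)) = s - 4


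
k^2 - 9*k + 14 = (k - 7)*(k - 2)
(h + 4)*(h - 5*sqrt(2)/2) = h^2 - 5*sqrt(2)*h/2 + 4*h - 10*sqrt(2)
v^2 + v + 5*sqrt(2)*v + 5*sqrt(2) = (v + 1)*(v + 5*sqrt(2))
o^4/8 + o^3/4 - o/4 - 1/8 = (o/4 + 1/4)*(o/2 + 1/2)*(o - 1)*(o + 1)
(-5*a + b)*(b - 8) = -5*a*b + 40*a + b^2 - 8*b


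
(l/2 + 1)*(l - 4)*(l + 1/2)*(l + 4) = l^4/2 + 5*l^3/4 - 15*l^2/2 - 20*l - 8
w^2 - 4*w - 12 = (w - 6)*(w + 2)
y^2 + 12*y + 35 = (y + 5)*(y + 7)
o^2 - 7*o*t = o*(o - 7*t)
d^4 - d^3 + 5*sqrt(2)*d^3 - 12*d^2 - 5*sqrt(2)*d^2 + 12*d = d*(d - 1)*(d - sqrt(2))*(d + 6*sqrt(2))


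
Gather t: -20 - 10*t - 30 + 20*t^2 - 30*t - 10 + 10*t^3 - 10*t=10*t^3 + 20*t^2 - 50*t - 60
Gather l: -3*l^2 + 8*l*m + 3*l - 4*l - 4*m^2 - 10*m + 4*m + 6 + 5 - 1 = -3*l^2 + l*(8*m - 1) - 4*m^2 - 6*m + 10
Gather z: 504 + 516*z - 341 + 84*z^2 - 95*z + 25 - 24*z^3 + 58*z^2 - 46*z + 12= -24*z^3 + 142*z^2 + 375*z + 200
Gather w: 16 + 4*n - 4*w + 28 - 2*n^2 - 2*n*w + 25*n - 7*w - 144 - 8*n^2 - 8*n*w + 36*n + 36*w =-10*n^2 + 65*n + w*(25 - 10*n) - 100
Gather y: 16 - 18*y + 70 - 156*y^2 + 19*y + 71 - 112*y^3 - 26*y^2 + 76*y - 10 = -112*y^3 - 182*y^2 + 77*y + 147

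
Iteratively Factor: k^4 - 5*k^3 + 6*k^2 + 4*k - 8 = (k + 1)*(k^3 - 6*k^2 + 12*k - 8) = (k - 2)*(k + 1)*(k^2 - 4*k + 4) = (k - 2)^2*(k + 1)*(k - 2)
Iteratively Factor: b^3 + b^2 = (b)*(b^2 + b) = b^2*(b + 1)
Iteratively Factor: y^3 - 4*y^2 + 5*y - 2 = (y - 1)*(y^2 - 3*y + 2) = (y - 1)^2*(y - 2)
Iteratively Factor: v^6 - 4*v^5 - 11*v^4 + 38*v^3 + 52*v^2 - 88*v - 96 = (v + 1)*(v^5 - 5*v^4 - 6*v^3 + 44*v^2 + 8*v - 96) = (v - 2)*(v + 1)*(v^4 - 3*v^3 - 12*v^2 + 20*v + 48) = (v - 2)*(v + 1)*(v + 2)*(v^3 - 5*v^2 - 2*v + 24) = (v - 3)*(v - 2)*(v + 1)*(v + 2)*(v^2 - 2*v - 8) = (v - 3)*(v - 2)*(v + 1)*(v + 2)^2*(v - 4)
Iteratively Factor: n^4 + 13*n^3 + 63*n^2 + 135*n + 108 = (n + 3)*(n^3 + 10*n^2 + 33*n + 36) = (n + 3)^2*(n^2 + 7*n + 12) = (n + 3)^2*(n + 4)*(n + 3)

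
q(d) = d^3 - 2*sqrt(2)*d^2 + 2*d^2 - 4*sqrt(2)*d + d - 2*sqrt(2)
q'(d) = 3*d^2 - 4*sqrt(2)*d + 4*d - 4*sqrt(2) + 1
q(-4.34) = -79.97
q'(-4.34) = 59.04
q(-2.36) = -9.60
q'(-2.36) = 15.96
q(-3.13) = -27.03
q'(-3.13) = 29.92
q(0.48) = -5.14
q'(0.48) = -4.76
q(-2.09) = -5.84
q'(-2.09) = 11.91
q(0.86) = -6.81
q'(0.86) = -3.86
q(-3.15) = -27.64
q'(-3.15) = 30.33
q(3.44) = 12.06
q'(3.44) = 25.14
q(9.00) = 617.16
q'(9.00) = 223.43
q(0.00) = -2.83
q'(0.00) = -4.66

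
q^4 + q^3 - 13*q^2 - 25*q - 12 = (q - 4)*(q + 1)^2*(q + 3)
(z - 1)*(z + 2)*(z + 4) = z^3 + 5*z^2 + 2*z - 8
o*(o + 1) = o^2 + o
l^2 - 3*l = l*(l - 3)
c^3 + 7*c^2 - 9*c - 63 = (c - 3)*(c + 3)*(c + 7)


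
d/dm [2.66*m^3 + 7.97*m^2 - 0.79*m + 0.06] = 7.98*m^2 + 15.94*m - 0.79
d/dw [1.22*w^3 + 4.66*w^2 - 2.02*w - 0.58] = 3.66*w^2 + 9.32*w - 2.02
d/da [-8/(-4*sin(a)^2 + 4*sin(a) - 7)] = 32*(-sin(2*a) + cos(a))/(-4*sin(a) - 2*cos(2*a) + 9)^2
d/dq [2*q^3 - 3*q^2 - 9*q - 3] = 6*q^2 - 6*q - 9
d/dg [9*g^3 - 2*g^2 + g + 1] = 27*g^2 - 4*g + 1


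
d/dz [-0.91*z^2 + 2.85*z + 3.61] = 2.85 - 1.82*z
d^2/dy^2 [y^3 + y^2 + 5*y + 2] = 6*y + 2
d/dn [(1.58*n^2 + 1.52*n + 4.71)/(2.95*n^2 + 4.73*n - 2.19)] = (2.9894*n^2 - 34.7094*n - 25.6071)/(8.7025*n^4 + 27.907*n^3 + 9.4519*n^2 - 20.7174*n + 4.7961)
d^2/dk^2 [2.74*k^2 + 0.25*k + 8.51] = 5.48000000000000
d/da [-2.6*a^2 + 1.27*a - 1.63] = 1.27 - 5.2*a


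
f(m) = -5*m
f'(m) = -5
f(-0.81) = 4.05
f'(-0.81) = -5.00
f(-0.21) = 1.05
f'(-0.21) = -5.00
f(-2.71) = 13.55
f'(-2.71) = -5.00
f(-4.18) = 20.90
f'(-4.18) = -5.00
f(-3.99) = 19.95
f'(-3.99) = -5.00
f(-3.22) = 16.10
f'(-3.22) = -5.00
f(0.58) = -2.90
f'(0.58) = -5.00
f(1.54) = -7.70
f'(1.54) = -5.00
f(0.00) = 0.00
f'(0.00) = -5.00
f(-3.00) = 15.00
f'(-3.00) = -5.00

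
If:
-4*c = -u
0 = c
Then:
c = 0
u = 0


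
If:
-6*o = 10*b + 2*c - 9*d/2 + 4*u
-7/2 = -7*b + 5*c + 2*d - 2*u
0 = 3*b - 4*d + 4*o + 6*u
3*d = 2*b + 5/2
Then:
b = 126*u/263 + 49/526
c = 248*u/263 - 244/263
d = 84*u/263 + 471/526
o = 1737/2104 - 405*u/263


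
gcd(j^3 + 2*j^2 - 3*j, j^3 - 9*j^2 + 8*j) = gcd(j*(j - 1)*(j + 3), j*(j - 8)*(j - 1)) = j^2 - j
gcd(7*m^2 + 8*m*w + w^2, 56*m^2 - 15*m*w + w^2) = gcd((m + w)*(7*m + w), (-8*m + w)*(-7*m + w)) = 1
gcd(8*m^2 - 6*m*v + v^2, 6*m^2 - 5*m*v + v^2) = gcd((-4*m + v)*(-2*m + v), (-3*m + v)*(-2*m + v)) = -2*m + v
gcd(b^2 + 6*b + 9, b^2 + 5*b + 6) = b + 3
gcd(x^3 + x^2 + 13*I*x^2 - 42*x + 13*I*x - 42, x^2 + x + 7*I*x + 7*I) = x^2 + x*(1 + 7*I) + 7*I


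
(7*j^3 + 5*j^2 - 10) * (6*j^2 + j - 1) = 42*j^5 + 37*j^4 - 2*j^3 - 65*j^2 - 10*j + 10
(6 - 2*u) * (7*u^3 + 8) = -14*u^4 + 42*u^3 - 16*u + 48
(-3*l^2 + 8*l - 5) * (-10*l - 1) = 30*l^3 - 77*l^2 + 42*l + 5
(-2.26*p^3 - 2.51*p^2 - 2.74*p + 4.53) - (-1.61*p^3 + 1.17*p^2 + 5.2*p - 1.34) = -0.65*p^3 - 3.68*p^2 - 7.94*p + 5.87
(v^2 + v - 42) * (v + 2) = v^3 + 3*v^2 - 40*v - 84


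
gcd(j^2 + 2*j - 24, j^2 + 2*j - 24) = j^2 + 2*j - 24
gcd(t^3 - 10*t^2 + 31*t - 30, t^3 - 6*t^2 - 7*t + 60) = t - 5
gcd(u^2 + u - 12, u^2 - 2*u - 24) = u + 4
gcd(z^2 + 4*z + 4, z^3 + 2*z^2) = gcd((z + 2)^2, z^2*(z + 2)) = z + 2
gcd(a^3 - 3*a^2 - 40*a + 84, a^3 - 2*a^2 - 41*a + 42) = a^2 - a - 42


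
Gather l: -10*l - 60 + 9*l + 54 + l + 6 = 0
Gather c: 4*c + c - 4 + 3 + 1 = 5*c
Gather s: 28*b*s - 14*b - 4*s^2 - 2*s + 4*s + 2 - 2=-14*b - 4*s^2 + s*(28*b + 2)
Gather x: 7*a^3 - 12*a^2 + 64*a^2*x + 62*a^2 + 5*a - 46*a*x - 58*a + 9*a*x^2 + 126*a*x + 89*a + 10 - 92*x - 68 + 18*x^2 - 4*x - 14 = 7*a^3 + 50*a^2 + 36*a + x^2*(9*a + 18) + x*(64*a^2 + 80*a - 96) - 72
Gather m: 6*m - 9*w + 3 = 6*m - 9*w + 3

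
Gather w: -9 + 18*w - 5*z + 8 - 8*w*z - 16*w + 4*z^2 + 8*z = w*(2 - 8*z) + 4*z^2 + 3*z - 1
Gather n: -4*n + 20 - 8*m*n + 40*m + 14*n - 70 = 40*m + n*(10 - 8*m) - 50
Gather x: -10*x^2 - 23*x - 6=-10*x^2 - 23*x - 6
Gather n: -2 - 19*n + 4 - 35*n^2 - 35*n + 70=-35*n^2 - 54*n + 72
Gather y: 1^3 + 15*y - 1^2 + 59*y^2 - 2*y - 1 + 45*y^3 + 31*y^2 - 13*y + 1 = 45*y^3 + 90*y^2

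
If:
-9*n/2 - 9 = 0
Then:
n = -2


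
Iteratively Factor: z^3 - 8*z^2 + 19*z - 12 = (z - 4)*(z^2 - 4*z + 3) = (z - 4)*(z - 1)*(z - 3)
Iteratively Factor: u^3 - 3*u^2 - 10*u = (u + 2)*(u^2 - 5*u) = u*(u + 2)*(u - 5)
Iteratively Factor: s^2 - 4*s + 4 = (s - 2)*(s - 2)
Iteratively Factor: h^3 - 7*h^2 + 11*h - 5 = (h - 5)*(h^2 - 2*h + 1) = (h - 5)*(h - 1)*(h - 1)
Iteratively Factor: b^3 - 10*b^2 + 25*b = (b)*(b^2 - 10*b + 25) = b*(b - 5)*(b - 5)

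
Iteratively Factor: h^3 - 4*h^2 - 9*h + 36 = (h - 4)*(h^2 - 9) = (h - 4)*(h - 3)*(h + 3)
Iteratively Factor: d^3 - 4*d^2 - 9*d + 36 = (d - 3)*(d^2 - d - 12) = (d - 3)*(d + 3)*(d - 4)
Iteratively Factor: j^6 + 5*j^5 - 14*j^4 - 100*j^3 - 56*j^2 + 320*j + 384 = (j - 2)*(j^5 + 7*j^4 - 100*j^2 - 256*j - 192) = (j - 2)*(j + 4)*(j^4 + 3*j^3 - 12*j^2 - 52*j - 48) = (j - 4)*(j - 2)*(j + 4)*(j^3 + 7*j^2 + 16*j + 12) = (j - 4)*(j - 2)*(j + 2)*(j + 4)*(j^2 + 5*j + 6) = (j - 4)*(j - 2)*(j + 2)^2*(j + 4)*(j + 3)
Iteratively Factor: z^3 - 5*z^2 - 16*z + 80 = (z + 4)*(z^2 - 9*z + 20) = (z - 4)*(z + 4)*(z - 5)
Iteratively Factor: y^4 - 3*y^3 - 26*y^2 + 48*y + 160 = (y + 2)*(y^3 - 5*y^2 - 16*y + 80) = (y - 5)*(y + 2)*(y^2 - 16) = (y - 5)*(y + 2)*(y + 4)*(y - 4)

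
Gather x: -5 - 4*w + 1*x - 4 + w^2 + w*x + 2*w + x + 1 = w^2 - 2*w + x*(w + 2) - 8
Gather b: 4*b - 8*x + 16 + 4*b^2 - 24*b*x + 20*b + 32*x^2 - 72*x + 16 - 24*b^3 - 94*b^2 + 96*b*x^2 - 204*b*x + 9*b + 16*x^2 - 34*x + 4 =-24*b^3 - 90*b^2 + b*(96*x^2 - 228*x + 33) + 48*x^2 - 114*x + 36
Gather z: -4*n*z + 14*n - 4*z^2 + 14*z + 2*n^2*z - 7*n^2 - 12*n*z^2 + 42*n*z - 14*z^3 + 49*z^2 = -7*n^2 + 14*n - 14*z^3 + z^2*(45 - 12*n) + z*(2*n^2 + 38*n + 14)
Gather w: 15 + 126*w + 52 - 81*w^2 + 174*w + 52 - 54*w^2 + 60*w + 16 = -135*w^2 + 360*w + 135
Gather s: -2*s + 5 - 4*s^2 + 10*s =-4*s^2 + 8*s + 5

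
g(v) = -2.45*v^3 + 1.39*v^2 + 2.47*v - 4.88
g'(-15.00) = -1692.98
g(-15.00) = 8539.57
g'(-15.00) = -1692.98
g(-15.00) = 8539.57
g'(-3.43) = -93.54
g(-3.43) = 101.87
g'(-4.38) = -150.71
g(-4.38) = 216.84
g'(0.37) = 2.49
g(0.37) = -3.90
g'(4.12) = -110.84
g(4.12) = -142.45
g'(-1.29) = -13.35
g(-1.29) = -0.49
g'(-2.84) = -64.71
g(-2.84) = 55.44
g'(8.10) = -457.25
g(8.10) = -1195.71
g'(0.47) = 2.15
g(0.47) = -3.67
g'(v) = -7.35*v^2 + 2.78*v + 2.47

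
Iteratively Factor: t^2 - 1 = (t - 1)*(t + 1)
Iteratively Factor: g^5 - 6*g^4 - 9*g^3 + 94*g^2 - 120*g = (g)*(g^4 - 6*g^3 - 9*g^2 + 94*g - 120) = g*(g - 3)*(g^3 - 3*g^2 - 18*g + 40) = g*(g - 3)*(g + 4)*(g^2 - 7*g + 10) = g*(g - 3)*(g - 2)*(g + 4)*(g - 5)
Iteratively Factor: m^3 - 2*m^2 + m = (m - 1)*(m^2 - m) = (m - 1)^2*(m)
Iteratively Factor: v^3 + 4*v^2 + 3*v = (v + 3)*(v^2 + v) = v*(v + 3)*(v + 1)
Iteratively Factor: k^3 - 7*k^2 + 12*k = (k)*(k^2 - 7*k + 12) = k*(k - 3)*(k - 4)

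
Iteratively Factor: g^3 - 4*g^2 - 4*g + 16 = (g - 2)*(g^2 - 2*g - 8) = (g - 4)*(g - 2)*(g + 2)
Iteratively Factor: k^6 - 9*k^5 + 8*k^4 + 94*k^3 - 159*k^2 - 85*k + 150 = (k - 5)*(k^5 - 4*k^4 - 12*k^3 + 34*k^2 + 11*k - 30) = (k - 5)*(k - 1)*(k^4 - 3*k^3 - 15*k^2 + 19*k + 30) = (k - 5)*(k - 2)*(k - 1)*(k^3 - k^2 - 17*k - 15) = (k - 5)^2*(k - 2)*(k - 1)*(k^2 + 4*k + 3) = (k - 5)^2*(k - 2)*(k - 1)*(k + 1)*(k + 3)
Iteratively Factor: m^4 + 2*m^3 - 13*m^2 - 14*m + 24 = (m - 3)*(m^3 + 5*m^2 + 2*m - 8) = (m - 3)*(m - 1)*(m^2 + 6*m + 8) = (m - 3)*(m - 1)*(m + 4)*(m + 2)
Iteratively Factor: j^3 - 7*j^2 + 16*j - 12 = (j - 2)*(j^2 - 5*j + 6) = (j - 2)^2*(j - 3)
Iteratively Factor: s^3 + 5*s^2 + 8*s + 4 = (s + 2)*(s^2 + 3*s + 2) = (s + 2)^2*(s + 1)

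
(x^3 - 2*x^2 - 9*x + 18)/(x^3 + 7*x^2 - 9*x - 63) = (x - 2)/(x + 7)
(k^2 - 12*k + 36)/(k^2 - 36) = (k - 6)/(k + 6)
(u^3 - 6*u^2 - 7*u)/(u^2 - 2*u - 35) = u*(u + 1)/(u + 5)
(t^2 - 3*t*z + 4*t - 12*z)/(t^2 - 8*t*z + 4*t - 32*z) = (-t + 3*z)/(-t + 8*z)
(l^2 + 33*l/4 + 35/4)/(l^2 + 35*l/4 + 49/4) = (4*l + 5)/(4*l + 7)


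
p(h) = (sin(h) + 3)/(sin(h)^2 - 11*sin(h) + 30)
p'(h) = (-2*sin(h)*cos(h) + 11*cos(h))*(sin(h) + 3)/(sin(h)^2 - 11*sin(h) + 30)^2 + cos(h)/(sin(h)^2 - 11*sin(h) + 30) = (-6*sin(h) + cos(h)^2 + 62)*cos(h)/(sin(h)^2 - 11*sin(h) + 30)^2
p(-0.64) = 0.07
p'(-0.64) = 0.04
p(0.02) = 0.10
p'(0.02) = 0.07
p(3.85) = 0.06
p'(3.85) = -0.04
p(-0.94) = 0.06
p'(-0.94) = 0.03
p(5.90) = 0.08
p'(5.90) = 0.05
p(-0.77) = 0.06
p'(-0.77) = 0.03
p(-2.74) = 0.08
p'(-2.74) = -0.05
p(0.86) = 0.17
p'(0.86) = 0.08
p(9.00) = 0.13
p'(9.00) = -0.08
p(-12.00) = 0.15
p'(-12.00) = 0.08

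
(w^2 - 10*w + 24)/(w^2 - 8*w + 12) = (w - 4)/(w - 2)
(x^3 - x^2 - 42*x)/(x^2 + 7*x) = (x^2 - x - 42)/(x + 7)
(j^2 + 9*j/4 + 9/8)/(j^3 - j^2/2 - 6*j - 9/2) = (j + 3/4)/(j^2 - 2*j - 3)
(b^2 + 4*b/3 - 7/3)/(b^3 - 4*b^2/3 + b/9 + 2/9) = 3*(3*b + 7)/(9*b^2 - 3*b - 2)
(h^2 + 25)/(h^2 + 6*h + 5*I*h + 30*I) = (h - 5*I)/(h + 6)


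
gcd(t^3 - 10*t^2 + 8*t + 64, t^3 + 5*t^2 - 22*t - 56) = t^2 - 2*t - 8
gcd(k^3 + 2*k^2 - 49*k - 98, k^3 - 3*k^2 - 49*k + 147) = k^2 - 49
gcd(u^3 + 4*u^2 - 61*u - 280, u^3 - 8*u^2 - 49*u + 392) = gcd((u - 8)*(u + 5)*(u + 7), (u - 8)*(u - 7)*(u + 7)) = u^2 - u - 56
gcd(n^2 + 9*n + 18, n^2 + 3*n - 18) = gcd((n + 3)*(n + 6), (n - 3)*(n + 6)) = n + 6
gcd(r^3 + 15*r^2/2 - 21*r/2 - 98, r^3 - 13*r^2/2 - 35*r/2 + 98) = r^2 + r/2 - 14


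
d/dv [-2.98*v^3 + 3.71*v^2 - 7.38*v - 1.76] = -8.94*v^2 + 7.42*v - 7.38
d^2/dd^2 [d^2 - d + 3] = 2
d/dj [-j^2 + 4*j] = 4 - 2*j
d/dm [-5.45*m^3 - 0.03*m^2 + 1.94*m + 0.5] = -16.35*m^2 - 0.06*m + 1.94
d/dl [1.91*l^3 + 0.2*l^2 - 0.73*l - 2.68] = 5.73*l^2 + 0.4*l - 0.73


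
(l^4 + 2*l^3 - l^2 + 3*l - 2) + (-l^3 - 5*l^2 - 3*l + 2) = l^4 + l^3 - 6*l^2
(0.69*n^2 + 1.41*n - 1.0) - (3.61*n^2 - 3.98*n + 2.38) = -2.92*n^2 + 5.39*n - 3.38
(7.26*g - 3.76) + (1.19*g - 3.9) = 8.45*g - 7.66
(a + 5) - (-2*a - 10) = 3*a + 15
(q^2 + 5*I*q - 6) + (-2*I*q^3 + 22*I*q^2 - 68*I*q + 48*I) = -2*I*q^3 + q^2 + 22*I*q^2 - 63*I*q - 6 + 48*I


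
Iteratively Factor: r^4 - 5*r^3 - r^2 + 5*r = (r - 1)*(r^3 - 4*r^2 - 5*r) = (r - 1)*(r + 1)*(r^2 - 5*r) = (r - 5)*(r - 1)*(r + 1)*(r)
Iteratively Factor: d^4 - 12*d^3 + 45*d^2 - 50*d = (d)*(d^3 - 12*d^2 + 45*d - 50) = d*(d - 2)*(d^2 - 10*d + 25) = d*(d - 5)*(d - 2)*(d - 5)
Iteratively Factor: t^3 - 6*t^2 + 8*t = (t - 4)*(t^2 - 2*t) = t*(t - 4)*(t - 2)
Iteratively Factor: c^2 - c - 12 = (c - 4)*(c + 3)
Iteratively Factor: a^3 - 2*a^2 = (a)*(a^2 - 2*a) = a^2*(a - 2)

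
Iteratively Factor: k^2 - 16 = (k + 4)*(k - 4)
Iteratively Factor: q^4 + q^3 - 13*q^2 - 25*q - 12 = (q + 3)*(q^3 - 2*q^2 - 7*q - 4) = (q + 1)*(q + 3)*(q^2 - 3*q - 4) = (q + 1)^2*(q + 3)*(q - 4)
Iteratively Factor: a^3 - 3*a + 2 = (a - 1)*(a^2 + a - 2) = (a - 1)*(a + 2)*(a - 1)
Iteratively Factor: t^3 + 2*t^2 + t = (t + 1)*(t^2 + t) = (t + 1)^2*(t)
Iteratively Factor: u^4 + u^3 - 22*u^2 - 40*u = (u - 5)*(u^3 + 6*u^2 + 8*u) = (u - 5)*(u + 4)*(u^2 + 2*u) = (u - 5)*(u + 2)*(u + 4)*(u)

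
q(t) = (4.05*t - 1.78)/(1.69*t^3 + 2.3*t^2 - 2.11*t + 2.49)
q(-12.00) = 0.02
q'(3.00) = -0.09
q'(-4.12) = 0.20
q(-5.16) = 0.14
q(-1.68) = -1.90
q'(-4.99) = 0.09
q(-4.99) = 0.16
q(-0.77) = -1.04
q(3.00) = 0.17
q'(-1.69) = 2.89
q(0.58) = 0.24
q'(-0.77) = 0.28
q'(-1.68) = 2.78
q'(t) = (4.05*t - 1.78)*(-5.07*t^2 - 4.6*t + 2.11)/(1.69*t^3 + 2.3*t^2 - 2.11*t + 2.49)^2 + 4.05/(1.69*t^3 + 2.3*t^2 - 2.11*t + 2.49) = (-13.689*t^3 - 0.290399999999998*t^2 + 8.188*t + 6.3287)/(2.8561*t^6 + 7.774*t^5 - 1.8418*t^4 - 1.2898*t^3 + 15.9061*t^2 - 10.5078*t + 6.2001)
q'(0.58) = 1.48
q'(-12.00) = 0.00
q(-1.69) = -1.93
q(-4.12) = 0.27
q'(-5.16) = 0.07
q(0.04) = -0.67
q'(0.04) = 1.15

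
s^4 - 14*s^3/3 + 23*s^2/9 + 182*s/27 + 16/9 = (s - 3)*(s - 8/3)*(s + 1/3)*(s + 2/3)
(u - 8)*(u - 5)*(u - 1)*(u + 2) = u^4 - 12*u^3 + 25*u^2 + 66*u - 80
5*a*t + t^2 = t*(5*a + t)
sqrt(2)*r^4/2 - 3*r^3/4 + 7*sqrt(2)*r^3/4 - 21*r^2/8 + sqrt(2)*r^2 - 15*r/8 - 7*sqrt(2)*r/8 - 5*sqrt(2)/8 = (r/2 + 1/2)*(r + 5/2)*(r - sqrt(2))*(sqrt(2)*r + 1/2)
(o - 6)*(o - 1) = o^2 - 7*o + 6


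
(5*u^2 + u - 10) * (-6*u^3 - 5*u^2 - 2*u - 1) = -30*u^5 - 31*u^4 + 45*u^3 + 43*u^2 + 19*u + 10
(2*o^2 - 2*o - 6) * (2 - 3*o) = -6*o^3 + 10*o^2 + 14*o - 12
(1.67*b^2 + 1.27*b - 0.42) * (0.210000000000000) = 0.3507*b^2 + 0.2667*b - 0.0882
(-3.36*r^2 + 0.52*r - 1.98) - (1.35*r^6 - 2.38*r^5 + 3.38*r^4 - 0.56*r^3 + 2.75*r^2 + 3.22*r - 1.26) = -1.35*r^6 + 2.38*r^5 - 3.38*r^4 + 0.56*r^3 - 6.11*r^2 - 2.7*r - 0.72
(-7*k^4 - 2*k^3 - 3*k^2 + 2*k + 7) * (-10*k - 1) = 70*k^5 + 27*k^4 + 32*k^3 - 17*k^2 - 72*k - 7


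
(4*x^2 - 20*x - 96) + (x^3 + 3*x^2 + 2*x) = x^3 + 7*x^2 - 18*x - 96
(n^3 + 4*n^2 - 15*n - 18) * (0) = 0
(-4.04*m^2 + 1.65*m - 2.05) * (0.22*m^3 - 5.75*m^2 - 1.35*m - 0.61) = -0.8888*m^5 + 23.593*m^4 - 4.4845*m^3 + 12.0244*m^2 + 1.761*m + 1.2505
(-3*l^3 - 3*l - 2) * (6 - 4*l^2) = 12*l^5 - 6*l^3 + 8*l^2 - 18*l - 12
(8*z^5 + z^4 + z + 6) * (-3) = -24*z^5 - 3*z^4 - 3*z - 18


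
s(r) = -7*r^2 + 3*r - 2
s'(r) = 3 - 14*r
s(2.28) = -31.55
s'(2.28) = -28.92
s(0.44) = -2.04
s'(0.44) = -3.16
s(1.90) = -21.57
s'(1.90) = -23.60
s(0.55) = -2.47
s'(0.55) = -4.70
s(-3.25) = -85.69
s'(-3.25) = 48.50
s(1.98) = -23.50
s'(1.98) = -24.72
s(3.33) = -69.63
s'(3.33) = -43.62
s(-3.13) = -79.97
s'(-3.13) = 46.82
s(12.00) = -974.00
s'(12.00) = -165.00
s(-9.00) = -596.00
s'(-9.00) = 129.00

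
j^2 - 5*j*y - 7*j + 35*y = (j - 7)*(j - 5*y)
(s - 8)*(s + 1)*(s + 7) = s^3 - 57*s - 56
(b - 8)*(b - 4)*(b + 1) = b^3 - 11*b^2 + 20*b + 32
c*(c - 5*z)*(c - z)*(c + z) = c^4 - 5*c^3*z - c^2*z^2 + 5*c*z^3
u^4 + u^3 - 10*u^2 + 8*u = u*(u - 2)*(u - 1)*(u + 4)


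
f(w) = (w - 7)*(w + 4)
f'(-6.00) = -15.00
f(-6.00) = 26.00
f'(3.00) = 3.00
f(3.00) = -28.00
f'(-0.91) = -4.82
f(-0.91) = -24.44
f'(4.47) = 5.94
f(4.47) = -21.43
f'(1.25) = -0.50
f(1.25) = -30.19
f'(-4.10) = -11.20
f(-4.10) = 1.11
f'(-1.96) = -6.92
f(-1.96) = -18.28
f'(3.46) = 3.92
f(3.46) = -26.41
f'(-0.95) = -4.90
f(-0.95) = -24.25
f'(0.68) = -1.64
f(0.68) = -29.58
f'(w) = 2*w - 3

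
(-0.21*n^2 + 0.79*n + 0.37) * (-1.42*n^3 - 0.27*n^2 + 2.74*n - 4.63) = 0.2982*n^5 - 1.0651*n^4 - 1.3141*n^3 + 3.037*n^2 - 2.6439*n - 1.7131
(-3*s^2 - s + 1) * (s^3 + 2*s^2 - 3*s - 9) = -3*s^5 - 7*s^4 + 8*s^3 + 32*s^2 + 6*s - 9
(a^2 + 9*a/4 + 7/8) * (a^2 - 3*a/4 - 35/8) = a^4 + 3*a^3/2 - 83*a^2/16 - 21*a/2 - 245/64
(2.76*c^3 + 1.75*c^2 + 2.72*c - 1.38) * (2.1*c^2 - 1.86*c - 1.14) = 5.796*c^5 - 1.4586*c^4 - 0.689399999999999*c^3 - 9.9522*c^2 - 0.534*c + 1.5732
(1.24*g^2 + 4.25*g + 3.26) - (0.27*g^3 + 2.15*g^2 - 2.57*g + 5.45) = -0.27*g^3 - 0.91*g^2 + 6.82*g - 2.19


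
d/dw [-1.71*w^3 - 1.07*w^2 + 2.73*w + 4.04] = -5.13*w^2 - 2.14*w + 2.73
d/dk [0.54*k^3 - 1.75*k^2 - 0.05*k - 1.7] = 1.62*k^2 - 3.5*k - 0.05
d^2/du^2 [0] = 0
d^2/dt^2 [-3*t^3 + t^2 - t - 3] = 2 - 18*t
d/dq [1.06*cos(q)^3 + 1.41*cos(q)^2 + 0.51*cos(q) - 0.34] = (3.18*sin(q)^2 - 2.82*cos(q) - 3.69)*sin(q)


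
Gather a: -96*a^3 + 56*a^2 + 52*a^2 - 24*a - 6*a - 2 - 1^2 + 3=-96*a^3 + 108*a^2 - 30*a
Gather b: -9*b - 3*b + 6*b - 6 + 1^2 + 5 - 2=-6*b - 2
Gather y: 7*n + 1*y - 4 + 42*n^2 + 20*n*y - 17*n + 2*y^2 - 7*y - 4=42*n^2 - 10*n + 2*y^2 + y*(20*n - 6) - 8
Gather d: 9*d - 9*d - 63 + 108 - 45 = 0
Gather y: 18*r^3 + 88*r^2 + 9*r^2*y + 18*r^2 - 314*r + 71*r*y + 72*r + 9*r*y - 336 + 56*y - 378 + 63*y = 18*r^3 + 106*r^2 - 242*r + y*(9*r^2 + 80*r + 119) - 714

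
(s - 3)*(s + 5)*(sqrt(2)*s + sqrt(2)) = sqrt(2)*s^3 + 3*sqrt(2)*s^2 - 13*sqrt(2)*s - 15*sqrt(2)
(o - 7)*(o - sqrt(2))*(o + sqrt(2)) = o^3 - 7*o^2 - 2*o + 14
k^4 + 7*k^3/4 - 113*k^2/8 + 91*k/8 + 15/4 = (k - 2)*(k - 3/2)*(k + 1/4)*(k + 5)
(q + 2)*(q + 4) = q^2 + 6*q + 8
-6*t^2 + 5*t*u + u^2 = (-t + u)*(6*t + u)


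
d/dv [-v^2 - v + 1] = -2*v - 1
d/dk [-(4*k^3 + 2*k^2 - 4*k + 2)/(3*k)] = -8*k/3 - 2/3 + 2/(3*k^2)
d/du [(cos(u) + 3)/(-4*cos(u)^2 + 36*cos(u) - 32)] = (sin(u)^2 - 6*cos(u) + 34)*sin(u)/(4*(cos(u)^2 - 9*cos(u) + 8)^2)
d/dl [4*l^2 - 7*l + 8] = 8*l - 7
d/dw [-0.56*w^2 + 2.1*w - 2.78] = 2.1 - 1.12*w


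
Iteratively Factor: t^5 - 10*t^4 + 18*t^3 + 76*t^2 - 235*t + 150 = (t - 5)*(t^4 - 5*t^3 - 7*t^2 + 41*t - 30) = (t - 5)*(t - 1)*(t^3 - 4*t^2 - 11*t + 30) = (t - 5)*(t - 1)*(t + 3)*(t^2 - 7*t + 10) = (t - 5)*(t - 2)*(t - 1)*(t + 3)*(t - 5)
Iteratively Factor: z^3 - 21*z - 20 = (z + 1)*(z^2 - z - 20) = (z - 5)*(z + 1)*(z + 4)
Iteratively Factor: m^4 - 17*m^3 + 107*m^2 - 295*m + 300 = (m - 5)*(m^3 - 12*m^2 + 47*m - 60) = (m - 5)*(m - 3)*(m^2 - 9*m + 20) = (m - 5)*(m - 4)*(m - 3)*(m - 5)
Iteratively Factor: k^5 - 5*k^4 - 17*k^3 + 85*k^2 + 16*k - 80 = (k + 1)*(k^4 - 6*k^3 - 11*k^2 + 96*k - 80) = (k + 1)*(k + 4)*(k^3 - 10*k^2 + 29*k - 20) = (k - 5)*(k + 1)*(k + 4)*(k^2 - 5*k + 4) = (k - 5)*(k - 4)*(k + 1)*(k + 4)*(k - 1)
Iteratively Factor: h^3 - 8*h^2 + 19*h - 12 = (h - 4)*(h^2 - 4*h + 3) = (h - 4)*(h - 3)*(h - 1)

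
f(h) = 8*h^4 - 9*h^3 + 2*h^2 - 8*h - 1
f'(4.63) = 2607.81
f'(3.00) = 625.00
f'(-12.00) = -59240.00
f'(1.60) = 60.35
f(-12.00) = 181823.00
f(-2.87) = 793.97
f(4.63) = 2787.88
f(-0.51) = 5.34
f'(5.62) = 4841.84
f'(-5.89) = -7507.01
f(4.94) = 3687.59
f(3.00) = 398.00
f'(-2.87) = -998.35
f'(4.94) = 3210.58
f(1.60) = 6.88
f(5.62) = 6400.26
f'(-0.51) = -21.31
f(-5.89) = 11582.87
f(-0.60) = 7.50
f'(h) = 32*h^3 - 27*h^2 + 4*h - 8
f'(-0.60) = -27.03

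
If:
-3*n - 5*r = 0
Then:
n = -5*r/3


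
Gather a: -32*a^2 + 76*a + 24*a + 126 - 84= -32*a^2 + 100*a + 42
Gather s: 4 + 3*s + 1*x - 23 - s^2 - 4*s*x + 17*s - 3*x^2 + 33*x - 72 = -s^2 + s*(20 - 4*x) - 3*x^2 + 34*x - 91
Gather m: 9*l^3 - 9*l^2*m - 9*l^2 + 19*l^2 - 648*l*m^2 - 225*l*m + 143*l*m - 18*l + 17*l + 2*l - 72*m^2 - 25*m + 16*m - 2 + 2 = 9*l^3 + 10*l^2 + l + m^2*(-648*l - 72) + m*(-9*l^2 - 82*l - 9)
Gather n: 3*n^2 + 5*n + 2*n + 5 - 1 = 3*n^2 + 7*n + 4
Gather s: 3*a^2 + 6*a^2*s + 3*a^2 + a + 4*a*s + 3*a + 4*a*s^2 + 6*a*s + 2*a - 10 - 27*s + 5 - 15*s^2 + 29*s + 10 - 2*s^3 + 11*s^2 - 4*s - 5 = 6*a^2 + 6*a - 2*s^3 + s^2*(4*a - 4) + s*(6*a^2 + 10*a - 2)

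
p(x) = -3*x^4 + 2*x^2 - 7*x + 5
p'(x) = -12*x^3 + 4*x - 7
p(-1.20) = 10.06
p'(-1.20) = 8.94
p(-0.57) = 9.32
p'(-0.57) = -7.06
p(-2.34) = -57.62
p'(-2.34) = 137.39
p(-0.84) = 10.80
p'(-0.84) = -3.25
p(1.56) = -18.82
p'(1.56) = -46.32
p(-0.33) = 7.49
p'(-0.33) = -7.89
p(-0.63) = 9.73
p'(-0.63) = -6.52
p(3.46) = -425.23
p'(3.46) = -490.22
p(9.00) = -19579.00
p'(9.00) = -8719.00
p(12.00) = -61999.00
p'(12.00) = -20695.00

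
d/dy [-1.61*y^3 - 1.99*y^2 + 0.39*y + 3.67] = -4.83*y^2 - 3.98*y + 0.39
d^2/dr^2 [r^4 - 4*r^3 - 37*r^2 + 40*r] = 12*r^2 - 24*r - 74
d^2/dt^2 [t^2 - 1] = 2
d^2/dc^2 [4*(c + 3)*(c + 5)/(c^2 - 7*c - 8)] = 24*(5*c^3 + 23*c^2 - 41*c + 157)/(c^6 - 21*c^5 + 123*c^4 - 7*c^3 - 984*c^2 - 1344*c - 512)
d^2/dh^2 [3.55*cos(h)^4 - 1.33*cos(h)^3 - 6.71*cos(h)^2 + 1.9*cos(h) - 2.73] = -56.8*cos(h)^4 + 11.97*cos(h)^3 + 69.44*cos(h)^2 - 9.88*cos(h) - 13.42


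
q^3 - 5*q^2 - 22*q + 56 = (q - 7)*(q - 2)*(q + 4)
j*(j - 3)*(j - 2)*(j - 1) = j^4 - 6*j^3 + 11*j^2 - 6*j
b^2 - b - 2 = (b - 2)*(b + 1)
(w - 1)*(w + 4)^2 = w^3 + 7*w^2 + 8*w - 16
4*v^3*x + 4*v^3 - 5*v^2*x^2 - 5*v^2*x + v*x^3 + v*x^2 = (-4*v + x)*(-v + x)*(v*x + v)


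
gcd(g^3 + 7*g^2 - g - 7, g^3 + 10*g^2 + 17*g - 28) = g^2 + 6*g - 7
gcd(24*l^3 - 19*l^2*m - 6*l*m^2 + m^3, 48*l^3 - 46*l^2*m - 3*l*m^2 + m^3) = 8*l^2 - 9*l*m + m^2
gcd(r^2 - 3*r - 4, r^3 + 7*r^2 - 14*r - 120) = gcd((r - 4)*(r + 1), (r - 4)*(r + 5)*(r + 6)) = r - 4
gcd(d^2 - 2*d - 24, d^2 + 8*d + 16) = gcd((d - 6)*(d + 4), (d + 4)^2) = d + 4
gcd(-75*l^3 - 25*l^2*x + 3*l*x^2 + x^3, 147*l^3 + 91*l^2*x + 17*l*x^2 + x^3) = 3*l + x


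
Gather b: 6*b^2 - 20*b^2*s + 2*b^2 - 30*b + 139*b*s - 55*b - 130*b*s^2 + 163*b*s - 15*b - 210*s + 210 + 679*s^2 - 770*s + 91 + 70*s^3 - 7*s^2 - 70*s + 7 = b^2*(8 - 20*s) + b*(-130*s^2 + 302*s - 100) + 70*s^3 + 672*s^2 - 1050*s + 308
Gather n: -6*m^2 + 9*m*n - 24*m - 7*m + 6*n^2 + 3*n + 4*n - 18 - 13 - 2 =-6*m^2 - 31*m + 6*n^2 + n*(9*m + 7) - 33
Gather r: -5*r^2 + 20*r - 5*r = -5*r^2 + 15*r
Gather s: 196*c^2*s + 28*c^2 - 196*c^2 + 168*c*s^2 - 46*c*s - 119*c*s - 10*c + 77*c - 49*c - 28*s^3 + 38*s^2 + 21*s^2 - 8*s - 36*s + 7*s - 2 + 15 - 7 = -168*c^2 + 18*c - 28*s^3 + s^2*(168*c + 59) + s*(196*c^2 - 165*c - 37) + 6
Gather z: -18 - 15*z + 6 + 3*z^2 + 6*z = 3*z^2 - 9*z - 12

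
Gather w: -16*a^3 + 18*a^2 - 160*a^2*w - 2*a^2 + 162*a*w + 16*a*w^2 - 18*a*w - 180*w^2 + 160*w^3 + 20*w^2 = -16*a^3 + 16*a^2 + 160*w^3 + w^2*(16*a - 160) + w*(-160*a^2 + 144*a)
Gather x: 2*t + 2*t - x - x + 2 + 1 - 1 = 4*t - 2*x + 2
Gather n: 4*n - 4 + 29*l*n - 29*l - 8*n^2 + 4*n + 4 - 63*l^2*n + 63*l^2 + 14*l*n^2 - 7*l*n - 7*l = 63*l^2 - 36*l + n^2*(14*l - 8) + n*(-63*l^2 + 22*l + 8)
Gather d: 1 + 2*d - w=2*d - w + 1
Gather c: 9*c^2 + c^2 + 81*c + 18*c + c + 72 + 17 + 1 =10*c^2 + 100*c + 90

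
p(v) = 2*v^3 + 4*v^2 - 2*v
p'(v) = 6*v^2 + 8*v - 2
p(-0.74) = 2.86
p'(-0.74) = -4.63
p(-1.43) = 5.19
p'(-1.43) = -1.17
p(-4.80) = -119.42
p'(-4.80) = 97.84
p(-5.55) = -207.60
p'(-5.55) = 138.42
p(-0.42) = 1.40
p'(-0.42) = -4.30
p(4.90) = 321.54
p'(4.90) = 181.26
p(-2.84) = -7.87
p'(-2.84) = 23.67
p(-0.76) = 2.95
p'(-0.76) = -4.61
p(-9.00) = -1116.00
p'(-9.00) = 412.00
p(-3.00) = -12.00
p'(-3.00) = 28.00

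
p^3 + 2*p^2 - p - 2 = (p - 1)*(p + 1)*(p + 2)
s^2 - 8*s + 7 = (s - 7)*(s - 1)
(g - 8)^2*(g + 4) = g^3 - 12*g^2 + 256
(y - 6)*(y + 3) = y^2 - 3*y - 18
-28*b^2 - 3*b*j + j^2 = (-7*b + j)*(4*b + j)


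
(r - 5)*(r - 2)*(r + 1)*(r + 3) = r^4 - 3*r^3 - 15*r^2 + 19*r + 30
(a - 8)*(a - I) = a^2 - 8*a - I*a + 8*I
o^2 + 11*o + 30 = (o + 5)*(o + 6)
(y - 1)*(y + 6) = y^2 + 5*y - 6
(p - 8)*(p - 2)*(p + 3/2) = p^3 - 17*p^2/2 + p + 24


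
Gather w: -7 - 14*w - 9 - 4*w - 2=-18*w - 18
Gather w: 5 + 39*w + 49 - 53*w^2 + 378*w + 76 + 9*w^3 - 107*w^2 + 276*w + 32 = 9*w^3 - 160*w^2 + 693*w + 162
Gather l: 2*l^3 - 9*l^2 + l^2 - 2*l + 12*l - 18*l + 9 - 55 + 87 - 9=2*l^3 - 8*l^2 - 8*l + 32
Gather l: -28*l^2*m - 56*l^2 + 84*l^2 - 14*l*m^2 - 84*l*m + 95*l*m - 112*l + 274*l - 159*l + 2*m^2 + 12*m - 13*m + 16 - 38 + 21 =l^2*(28 - 28*m) + l*(-14*m^2 + 11*m + 3) + 2*m^2 - m - 1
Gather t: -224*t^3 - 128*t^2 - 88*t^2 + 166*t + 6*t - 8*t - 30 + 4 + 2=-224*t^3 - 216*t^2 + 164*t - 24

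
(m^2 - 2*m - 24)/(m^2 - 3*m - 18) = (m + 4)/(m + 3)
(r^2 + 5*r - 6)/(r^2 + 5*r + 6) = (r^2 + 5*r - 6)/(r^2 + 5*r + 6)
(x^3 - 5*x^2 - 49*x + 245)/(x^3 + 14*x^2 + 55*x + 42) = (x^2 - 12*x + 35)/(x^2 + 7*x + 6)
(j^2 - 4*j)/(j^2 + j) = (j - 4)/(j + 1)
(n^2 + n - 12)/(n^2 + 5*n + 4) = (n - 3)/(n + 1)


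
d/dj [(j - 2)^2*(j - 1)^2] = 2*(j - 2)*(j - 1)*(2*j - 3)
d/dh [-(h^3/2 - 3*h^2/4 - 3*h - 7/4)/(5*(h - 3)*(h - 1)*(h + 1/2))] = (4*h^4 - 28*h^3 + 15*h^2 + 58*h + 11)/(5*(4*h^6 - 28*h^5 + 57*h^4 - 16*h^3 - 38*h^2 + 12*h + 9))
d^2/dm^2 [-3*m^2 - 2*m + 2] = -6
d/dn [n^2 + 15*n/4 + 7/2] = 2*n + 15/4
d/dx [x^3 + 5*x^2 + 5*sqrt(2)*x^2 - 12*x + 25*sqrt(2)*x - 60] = 3*x^2 + 10*x + 10*sqrt(2)*x - 12 + 25*sqrt(2)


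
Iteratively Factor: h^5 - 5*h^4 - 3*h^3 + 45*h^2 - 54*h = (h - 2)*(h^4 - 3*h^3 - 9*h^2 + 27*h) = (h - 3)*(h - 2)*(h^3 - 9*h) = (h - 3)*(h - 2)*(h + 3)*(h^2 - 3*h) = h*(h - 3)*(h - 2)*(h + 3)*(h - 3)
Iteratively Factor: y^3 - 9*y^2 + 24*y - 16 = (y - 4)*(y^2 - 5*y + 4) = (y - 4)^2*(y - 1)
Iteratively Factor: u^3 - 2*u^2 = (u)*(u^2 - 2*u) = u*(u - 2)*(u)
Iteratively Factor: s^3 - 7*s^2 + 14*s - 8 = (s - 4)*(s^2 - 3*s + 2) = (s - 4)*(s - 2)*(s - 1)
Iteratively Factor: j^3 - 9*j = (j)*(j^2 - 9) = j*(j + 3)*(j - 3)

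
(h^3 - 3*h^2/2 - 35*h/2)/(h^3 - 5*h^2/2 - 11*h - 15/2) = h*(2*h + 7)/(2*h^2 + 5*h + 3)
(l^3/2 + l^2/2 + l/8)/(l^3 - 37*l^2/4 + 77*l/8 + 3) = l*(4*l^2 + 4*l + 1)/(8*l^3 - 74*l^2 + 77*l + 24)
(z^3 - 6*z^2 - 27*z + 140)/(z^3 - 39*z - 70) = (z - 4)/(z + 2)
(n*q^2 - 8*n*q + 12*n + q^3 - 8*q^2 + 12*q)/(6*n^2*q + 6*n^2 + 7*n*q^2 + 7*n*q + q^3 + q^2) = (q^2 - 8*q + 12)/(6*n*q + 6*n + q^2 + q)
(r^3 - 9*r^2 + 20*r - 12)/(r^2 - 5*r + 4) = (r^2 - 8*r + 12)/(r - 4)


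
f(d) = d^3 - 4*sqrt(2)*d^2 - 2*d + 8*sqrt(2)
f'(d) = 3*d^2 - 8*sqrt(2)*d - 2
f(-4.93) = -236.14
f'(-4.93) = 126.69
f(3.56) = -22.38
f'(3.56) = -4.26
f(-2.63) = -40.75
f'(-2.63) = 48.51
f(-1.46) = -0.94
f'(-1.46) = 20.91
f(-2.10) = -18.69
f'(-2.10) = 34.99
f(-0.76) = 9.13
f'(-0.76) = 8.33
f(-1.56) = -3.13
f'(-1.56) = 22.95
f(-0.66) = 9.88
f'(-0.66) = 6.77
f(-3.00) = -60.60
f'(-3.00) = 58.94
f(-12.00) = -2507.27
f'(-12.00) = 565.76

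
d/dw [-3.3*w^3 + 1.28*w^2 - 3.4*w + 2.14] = -9.9*w^2 + 2.56*w - 3.4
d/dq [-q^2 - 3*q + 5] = -2*q - 3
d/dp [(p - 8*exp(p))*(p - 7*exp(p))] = -15*p*exp(p) + 2*p + 112*exp(2*p) - 15*exp(p)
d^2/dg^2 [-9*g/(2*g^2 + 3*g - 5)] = 18*(-g*(4*g + 3)^2 + 3*(2*g + 1)*(2*g^2 + 3*g - 5))/(2*g^2 + 3*g - 5)^3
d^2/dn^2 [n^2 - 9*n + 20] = 2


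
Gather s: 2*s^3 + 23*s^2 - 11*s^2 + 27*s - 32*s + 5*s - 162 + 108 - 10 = 2*s^3 + 12*s^2 - 64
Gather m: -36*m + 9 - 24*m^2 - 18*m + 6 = -24*m^2 - 54*m + 15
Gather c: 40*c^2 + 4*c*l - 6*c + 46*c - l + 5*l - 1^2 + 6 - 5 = 40*c^2 + c*(4*l + 40) + 4*l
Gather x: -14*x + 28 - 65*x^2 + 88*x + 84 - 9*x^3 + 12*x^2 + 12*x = -9*x^3 - 53*x^2 + 86*x + 112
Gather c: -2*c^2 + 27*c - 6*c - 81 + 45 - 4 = -2*c^2 + 21*c - 40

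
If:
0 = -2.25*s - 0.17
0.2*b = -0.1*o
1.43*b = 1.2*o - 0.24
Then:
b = -0.06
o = 0.13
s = -0.08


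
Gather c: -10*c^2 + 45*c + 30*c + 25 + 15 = -10*c^2 + 75*c + 40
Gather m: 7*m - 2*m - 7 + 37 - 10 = 5*m + 20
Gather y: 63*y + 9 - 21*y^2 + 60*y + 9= -21*y^2 + 123*y + 18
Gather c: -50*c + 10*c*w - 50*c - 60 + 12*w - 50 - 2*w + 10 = c*(10*w - 100) + 10*w - 100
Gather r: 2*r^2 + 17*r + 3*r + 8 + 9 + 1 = 2*r^2 + 20*r + 18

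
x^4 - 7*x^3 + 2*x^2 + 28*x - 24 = (x - 6)*(x - 2)*(x - 1)*(x + 2)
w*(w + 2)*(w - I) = w^3 + 2*w^2 - I*w^2 - 2*I*w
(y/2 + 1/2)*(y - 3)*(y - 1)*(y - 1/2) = y^4/2 - 7*y^3/4 + y^2/4 + 7*y/4 - 3/4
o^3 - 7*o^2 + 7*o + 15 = (o - 5)*(o - 3)*(o + 1)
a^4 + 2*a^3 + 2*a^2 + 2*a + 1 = (a + 1)^2*(a - I)*(a + I)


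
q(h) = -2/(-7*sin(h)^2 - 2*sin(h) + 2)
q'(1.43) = -0.10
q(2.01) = 0.36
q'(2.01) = 0.41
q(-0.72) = -7.27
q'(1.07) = -0.52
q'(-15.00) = -93.12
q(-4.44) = 0.31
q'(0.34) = -40.89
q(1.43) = 0.29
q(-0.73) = -9.06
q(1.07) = 0.39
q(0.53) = 2.50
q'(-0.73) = 224.40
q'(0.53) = -24.47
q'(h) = -2*(14*sin(h)*cos(h) + 2*cos(h))/(-7*sin(h)^2 - 2*sin(h) + 2)^2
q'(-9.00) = -2.57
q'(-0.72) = 143.51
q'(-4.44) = 0.20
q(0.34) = -3.61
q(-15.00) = -5.87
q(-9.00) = -1.22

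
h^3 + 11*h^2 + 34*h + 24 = (h + 1)*(h + 4)*(h + 6)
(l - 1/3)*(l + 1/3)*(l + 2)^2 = l^4 + 4*l^3 + 35*l^2/9 - 4*l/9 - 4/9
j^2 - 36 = (j - 6)*(j + 6)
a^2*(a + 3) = a^3 + 3*a^2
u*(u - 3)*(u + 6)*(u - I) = u^4 + 3*u^3 - I*u^3 - 18*u^2 - 3*I*u^2 + 18*I*u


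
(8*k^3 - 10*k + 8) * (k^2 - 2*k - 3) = 8*k^5 - 16*k^4 - 34*k^3 + 28*k^2 + 14*k - 24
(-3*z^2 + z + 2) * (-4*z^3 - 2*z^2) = 12*z^5 + 2*z^4 - 10*z^3 - 4*z^2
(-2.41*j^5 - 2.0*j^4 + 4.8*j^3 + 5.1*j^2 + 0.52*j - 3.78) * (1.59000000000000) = -3.8319*j^5 - 3.18*j^4 + 7.632*j^3 + 8.109*j^2 + 0.8268*j - 6.0102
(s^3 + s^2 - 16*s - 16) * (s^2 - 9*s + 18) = s^5 - 8*s^4 - 7*s^3 + 146*s^2 - 144*s - 288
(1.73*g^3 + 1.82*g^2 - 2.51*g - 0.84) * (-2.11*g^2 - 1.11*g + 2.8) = -3.6503*g^5 - 5.7605*g^4 + 8.1199*g^3 + 9.6545*g^2 - 6.0956*g - 2.352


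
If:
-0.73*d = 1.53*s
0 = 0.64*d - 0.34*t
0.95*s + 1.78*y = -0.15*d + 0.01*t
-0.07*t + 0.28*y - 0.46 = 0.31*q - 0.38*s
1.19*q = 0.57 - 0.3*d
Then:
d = -3.30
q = 1.31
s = 1.58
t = -6.22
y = -0.60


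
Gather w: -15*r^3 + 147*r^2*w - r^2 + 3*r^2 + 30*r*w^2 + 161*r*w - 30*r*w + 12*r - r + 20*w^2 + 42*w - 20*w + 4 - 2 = -15*r^3 + 2*r^2 + 11*r + w^2*(30*r + 20) + w*(147*r^2 + 131*r + 22) + 2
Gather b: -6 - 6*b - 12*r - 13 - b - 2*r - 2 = -7*b - 14*r - 21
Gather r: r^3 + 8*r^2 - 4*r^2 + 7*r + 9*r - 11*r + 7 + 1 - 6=r^3 + 4*r^2 + 5*r + 2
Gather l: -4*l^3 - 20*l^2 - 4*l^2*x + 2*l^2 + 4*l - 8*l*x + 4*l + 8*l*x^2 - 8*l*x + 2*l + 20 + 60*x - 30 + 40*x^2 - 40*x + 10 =-4*l^3 + l^2*(-4*x - 18) + l*(8*x^2 - 16*x + 10) + 40*x^2 + 20*x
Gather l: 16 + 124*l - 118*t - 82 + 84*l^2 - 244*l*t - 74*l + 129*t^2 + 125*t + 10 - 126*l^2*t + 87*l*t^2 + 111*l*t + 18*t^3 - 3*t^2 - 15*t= l^2*(84 - 126*t) + l*(87*t^2 - 133*t + 50) + 18*t^3 + 126*t^2 - 8*t - 56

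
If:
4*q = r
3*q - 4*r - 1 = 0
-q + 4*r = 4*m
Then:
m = -15/52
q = -1/13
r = -4/13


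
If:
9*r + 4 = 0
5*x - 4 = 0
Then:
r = -4/9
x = 4/5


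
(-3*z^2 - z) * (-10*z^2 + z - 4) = 30*z^4 + 7*z^3 + 11*z^2 + 4*z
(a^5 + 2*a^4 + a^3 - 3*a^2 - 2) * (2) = 2*a^5 + 4*a^4 + 2*a^3 - 6*a^2 - 4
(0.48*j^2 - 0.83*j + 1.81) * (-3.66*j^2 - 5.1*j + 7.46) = -1.7568*j^4 + 0.5898*j^3 + 1.1892*j^2 - 15.4228*j + 13.5026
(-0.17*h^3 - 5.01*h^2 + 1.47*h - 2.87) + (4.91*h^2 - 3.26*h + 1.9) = -0.17*h^3 - 0.0999999999999996*h^2 - 1.79*h - 0.97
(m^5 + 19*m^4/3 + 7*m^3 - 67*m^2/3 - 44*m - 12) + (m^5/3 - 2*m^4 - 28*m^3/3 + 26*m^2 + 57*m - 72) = 4*m^5/3 + 13*m^4/3 - 7*m^3/3 + 11*m^2/3 + 13*m - 84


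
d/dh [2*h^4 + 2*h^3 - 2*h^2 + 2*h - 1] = 8*h^3 + 6*h^2 - 4*h + 2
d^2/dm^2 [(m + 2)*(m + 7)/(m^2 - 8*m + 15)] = 2*(17*m^3 - 3*m^2 - 741*m + 1991)/(m^6 - 24*m^5 + 237*m^4 - 1232*m^3 + 3555*m^2 - 5400*m + 3375)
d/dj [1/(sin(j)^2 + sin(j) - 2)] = -(2*sin(j) + 1)*cos(j)/(sin(j)^2 + sin(j) - 2)^2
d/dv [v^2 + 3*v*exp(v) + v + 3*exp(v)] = 3*v*exp(v) + 2*v + 6*exp(v) + 1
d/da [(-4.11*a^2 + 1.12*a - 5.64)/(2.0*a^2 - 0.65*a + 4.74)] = (0.431500000000001*a^2 - 16.4028*a + 1.6428)/(4.0*a^4 - 2.6*a^3 + 19.3825*a^2 - 6.162*a + 22.4676)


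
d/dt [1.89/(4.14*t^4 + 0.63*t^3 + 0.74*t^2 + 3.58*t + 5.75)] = (-31.2984*t^3 - 3.5721*t^2 - 2.7972*t - 6.7662)/(4.14*t^4 + 0.63*t^3 + 0.74*t^2 + 3.58*t + 5.75)^2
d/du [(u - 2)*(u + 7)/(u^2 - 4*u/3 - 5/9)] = 9*(-57*u^2 + 242*u - 193)/(81*u^4 - 216*u^3 + 54*u^2 + 120*u + 25)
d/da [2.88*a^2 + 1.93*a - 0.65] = 5.76*a + 1.93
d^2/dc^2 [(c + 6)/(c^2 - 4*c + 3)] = 2*(4*(c - 2)^2*(c + 6) - (3*c + 2)*(c^2 - 4*c + 3))/(c^2 - 4*c + 3)^3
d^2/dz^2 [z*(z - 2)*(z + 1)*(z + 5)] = 12*z^2 + 24*z - 14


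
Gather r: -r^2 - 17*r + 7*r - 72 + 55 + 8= -r^2 - 10*r - 9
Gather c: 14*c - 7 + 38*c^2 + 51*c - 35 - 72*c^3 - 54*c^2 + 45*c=-72*c^3 - 16*c^2 + 110*c - 42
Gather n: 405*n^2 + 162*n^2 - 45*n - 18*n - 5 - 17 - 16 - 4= 567*n^2 - 63*n - 42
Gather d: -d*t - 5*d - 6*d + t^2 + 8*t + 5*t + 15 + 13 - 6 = d*(-t - 11) + t^2 + 13*t + 22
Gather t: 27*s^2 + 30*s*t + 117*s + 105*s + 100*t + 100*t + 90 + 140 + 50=27*s^2 + 222*s + t*(30*s + 200) + 280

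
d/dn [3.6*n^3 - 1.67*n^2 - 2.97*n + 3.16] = 10.8*n^2 - 3.34*n - 2.97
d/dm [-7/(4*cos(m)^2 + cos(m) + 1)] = -7*(8*cos(m) + 1)*sin(m)/(4*cos(m)^2 + cos(m) + 1)^2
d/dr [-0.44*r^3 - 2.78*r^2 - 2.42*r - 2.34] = -1.32*r^2 - 5.56*r - 2.42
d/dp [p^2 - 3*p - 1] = 2*p - 3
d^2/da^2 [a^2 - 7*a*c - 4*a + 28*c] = 2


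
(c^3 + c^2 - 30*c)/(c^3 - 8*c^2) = (c^2 + c - 30)/(c*(c - 8))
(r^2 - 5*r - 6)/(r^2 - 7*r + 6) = (r + 1)/(r - 1)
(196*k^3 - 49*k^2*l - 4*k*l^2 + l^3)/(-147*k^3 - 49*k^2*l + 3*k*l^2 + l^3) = (-4*k + l)/(3*k + l)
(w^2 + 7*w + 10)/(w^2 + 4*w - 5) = (w + 2)/(w - 1)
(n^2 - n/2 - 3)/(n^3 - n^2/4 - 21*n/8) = 4*(n - 2)/(n*(4*n - 7))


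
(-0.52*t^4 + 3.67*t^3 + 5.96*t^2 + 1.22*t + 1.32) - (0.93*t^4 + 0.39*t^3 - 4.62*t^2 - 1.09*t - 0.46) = -1.45*t^4 + 3.28*t^3 + 10.58*t^2 + 2.31*t + 1.78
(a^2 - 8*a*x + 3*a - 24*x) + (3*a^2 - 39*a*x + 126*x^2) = 4*a^2 - 47*a*x + 3*a + 126*x^2 - 24*x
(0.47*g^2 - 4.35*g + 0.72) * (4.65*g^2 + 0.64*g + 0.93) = 2.1855*g^4 - 19.9267*g^3 + 1.0011*g^2 - 3.5847*g + 0.6696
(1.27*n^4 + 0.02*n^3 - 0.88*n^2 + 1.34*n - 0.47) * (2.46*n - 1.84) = 3.1242*n^5 - 2.2876*n^4 - 2.2016*n^3 + 4.9156*n^2 - 3.6218*n + 0.8648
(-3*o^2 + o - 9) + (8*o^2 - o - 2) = 5*o^2 - 11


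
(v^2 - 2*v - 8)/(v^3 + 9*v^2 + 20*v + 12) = (v - 4)/(v^2 + 7*v + 6)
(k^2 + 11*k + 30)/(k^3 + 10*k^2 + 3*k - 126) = (k + 5)/(k^2 + 4*k - 21)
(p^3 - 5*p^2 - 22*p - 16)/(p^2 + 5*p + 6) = (p^2 - 7*p - 8)/(p + 3)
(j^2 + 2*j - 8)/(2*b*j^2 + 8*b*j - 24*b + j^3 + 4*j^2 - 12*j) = (j + 4)/(2*b*j + 12*b + j^2 + 6*j)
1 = 1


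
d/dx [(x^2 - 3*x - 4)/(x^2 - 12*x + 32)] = -9/(x^2 - 16*x + 64)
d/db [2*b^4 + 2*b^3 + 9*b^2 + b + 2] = 8*b^3 + 6*b^2 + 18*b + 1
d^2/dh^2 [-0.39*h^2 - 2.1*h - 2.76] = -0.780000000000000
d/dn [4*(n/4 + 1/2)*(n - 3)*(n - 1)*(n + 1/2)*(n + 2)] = 5*n^4 + 2*n^3 - 27*n^2 - 17*n + 10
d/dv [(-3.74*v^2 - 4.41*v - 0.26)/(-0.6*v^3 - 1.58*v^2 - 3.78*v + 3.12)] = (-2.244*v^4 - 5.292*v^3 + 6.7014*v^2 - 24.1592*v - 14.742)/(0.36*v^6 + 1.896*v^5 + 7.0324*v^4 + 8.2008*v^3 + 4.4292*v^2 - 23.5872*v + 9.7344)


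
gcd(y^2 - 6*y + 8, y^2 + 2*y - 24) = y - 4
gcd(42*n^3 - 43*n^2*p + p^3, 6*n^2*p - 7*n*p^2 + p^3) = 6*n^2 - 7*n*p + p^2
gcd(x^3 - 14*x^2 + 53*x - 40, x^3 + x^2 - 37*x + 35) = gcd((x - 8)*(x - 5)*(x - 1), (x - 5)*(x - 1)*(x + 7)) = x^2 - 6*x + 5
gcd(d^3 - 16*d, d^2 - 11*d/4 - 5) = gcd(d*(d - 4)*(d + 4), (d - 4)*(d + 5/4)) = d - 4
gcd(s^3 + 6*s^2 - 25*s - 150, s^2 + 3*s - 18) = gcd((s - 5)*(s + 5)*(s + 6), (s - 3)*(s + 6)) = s + 6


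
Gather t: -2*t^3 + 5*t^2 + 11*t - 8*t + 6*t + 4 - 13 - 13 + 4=-2*t^3 + 5*t^2 + 9*t - 18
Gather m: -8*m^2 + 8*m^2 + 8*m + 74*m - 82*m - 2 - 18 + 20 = 0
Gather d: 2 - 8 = -6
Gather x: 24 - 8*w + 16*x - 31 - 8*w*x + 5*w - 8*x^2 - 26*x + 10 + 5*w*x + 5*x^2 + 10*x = -3*w*x - 3*w - 3*x^2 + 3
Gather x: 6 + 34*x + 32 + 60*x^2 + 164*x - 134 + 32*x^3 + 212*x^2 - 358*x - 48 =32*x^3 + 272*x^2 - 160*x - 144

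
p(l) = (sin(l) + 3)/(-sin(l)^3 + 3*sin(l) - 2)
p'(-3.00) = 1.83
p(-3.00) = -1.18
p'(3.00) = 4.29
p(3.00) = -1.99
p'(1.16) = -1855.63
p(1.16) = -194.00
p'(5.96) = -1.13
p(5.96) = -0.92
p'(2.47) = 39.32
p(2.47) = -9.68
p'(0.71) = -48.60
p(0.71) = -11.36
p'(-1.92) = 0.10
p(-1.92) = -0.52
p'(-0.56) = -0.63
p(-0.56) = -0.72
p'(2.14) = 369.08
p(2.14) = -54.38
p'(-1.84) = 0.07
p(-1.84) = -0.51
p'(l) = (3*sin(l)^2*cos(l) - 3*cos(l))*(sin(l) + 3)/(-sin(l)^3 + 3*sin(l) - 2)^2 + cos(l)/(-sin(l)^3 + 3*sin(l) - 2)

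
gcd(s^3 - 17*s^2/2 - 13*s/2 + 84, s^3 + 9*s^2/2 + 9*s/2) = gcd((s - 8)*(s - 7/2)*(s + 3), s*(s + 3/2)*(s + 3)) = s + 3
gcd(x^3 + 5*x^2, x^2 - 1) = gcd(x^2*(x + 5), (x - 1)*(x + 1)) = 1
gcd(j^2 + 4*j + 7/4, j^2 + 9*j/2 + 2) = j + 1/2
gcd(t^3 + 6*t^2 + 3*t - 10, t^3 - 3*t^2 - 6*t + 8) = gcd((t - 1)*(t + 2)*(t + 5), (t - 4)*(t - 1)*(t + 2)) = t^2 + t - 2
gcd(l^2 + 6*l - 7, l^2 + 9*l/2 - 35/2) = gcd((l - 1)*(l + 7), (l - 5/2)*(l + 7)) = l + 7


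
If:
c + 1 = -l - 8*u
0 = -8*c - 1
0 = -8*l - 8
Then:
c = -1/8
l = -1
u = 1/64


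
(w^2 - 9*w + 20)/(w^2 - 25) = (w - 4)/(w + 5)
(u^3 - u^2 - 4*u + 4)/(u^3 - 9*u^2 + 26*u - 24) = (u^2 + u - 2)/(u^2 - 7*u + 12)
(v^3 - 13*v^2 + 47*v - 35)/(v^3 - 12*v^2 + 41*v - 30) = (v - 7)/(v - 6)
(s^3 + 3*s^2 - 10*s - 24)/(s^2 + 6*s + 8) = s - 3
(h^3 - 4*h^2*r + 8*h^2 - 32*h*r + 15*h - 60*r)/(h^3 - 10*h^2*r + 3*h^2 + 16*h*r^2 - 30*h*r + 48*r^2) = (h^2 - 4*h*r + 5*h - 20*r)/(h^2 - 10*h*r + 16*r^2)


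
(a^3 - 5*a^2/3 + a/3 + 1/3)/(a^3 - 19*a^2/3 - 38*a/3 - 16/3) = (-3*a^3 + 5*a^2 - a - 1)/(-3*a^3 + 19*a^2 + 38*a + 16)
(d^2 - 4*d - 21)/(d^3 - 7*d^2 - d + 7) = (d + 3)/(d^2 - 1)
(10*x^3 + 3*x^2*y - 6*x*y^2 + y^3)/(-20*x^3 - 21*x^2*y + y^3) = (-2*x + y)/(4*x + y)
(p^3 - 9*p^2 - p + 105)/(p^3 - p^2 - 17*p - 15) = (p - 7)/(p + 1)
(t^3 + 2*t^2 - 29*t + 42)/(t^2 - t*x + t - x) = (t^3 + 2*t^2 - 29*t + 42)/(t^2 - t*x + t - x)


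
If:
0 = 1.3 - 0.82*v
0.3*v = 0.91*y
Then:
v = 1.59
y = 0.52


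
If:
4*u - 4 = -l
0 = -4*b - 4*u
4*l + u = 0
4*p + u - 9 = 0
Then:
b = -16/15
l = -4/15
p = 119/60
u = 16/15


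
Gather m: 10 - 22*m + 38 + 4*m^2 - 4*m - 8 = 4*m^2 - 26*m + 40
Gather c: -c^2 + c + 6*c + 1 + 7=-c^2 + 7*c + 8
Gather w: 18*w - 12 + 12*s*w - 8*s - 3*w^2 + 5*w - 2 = -8*s - 3*w^2 + w*(12*s + 23) - 14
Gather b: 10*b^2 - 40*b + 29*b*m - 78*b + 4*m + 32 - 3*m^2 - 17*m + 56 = 10*b^2 + b*(29*m - 118) - 3*m^2 - 13*m + 88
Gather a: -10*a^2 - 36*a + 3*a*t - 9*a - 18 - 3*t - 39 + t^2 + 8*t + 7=-10*a^2 + a*(3*t - 45) + t^2 + 5*t - 50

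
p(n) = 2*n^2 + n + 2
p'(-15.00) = -59.00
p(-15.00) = 437.00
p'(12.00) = 49.00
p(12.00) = 302.00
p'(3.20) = 13.80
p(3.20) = 25.68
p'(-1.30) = -4.20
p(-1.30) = 4.08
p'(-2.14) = -7.56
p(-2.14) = 9.02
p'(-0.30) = -0.20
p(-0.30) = 1.88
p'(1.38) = 6.52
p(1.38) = 7.19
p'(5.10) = 21.40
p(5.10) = 59.12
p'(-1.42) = -4.68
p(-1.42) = 4.61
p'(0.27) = 2.08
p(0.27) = 2.42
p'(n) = 4*n + 1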